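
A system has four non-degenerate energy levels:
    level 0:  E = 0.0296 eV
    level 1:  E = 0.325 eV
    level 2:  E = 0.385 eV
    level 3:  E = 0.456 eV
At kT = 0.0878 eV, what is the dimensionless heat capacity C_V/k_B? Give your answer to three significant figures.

Eᵢ/kT = 0.33713, 3.7016, 4.3850, 5.1936.
Z = Σ e^(−Eᵢ/kT) = e^(−0.33713) + e^(−3.7016) + e^(−4.3850) + e^(−5.1936) = 0.71382 + 0.024684 + 0.012463 + 0.0055520 = 0.75652.
⟨E⟩ = 0.048223 eV, ⟨E²⟩ = 0.0082410 eV².
C_V/k_B = (⟨E²⟩ − ⟨E⟩²)/(kT)² = (0.0082410 − 0.0023255)/0.0077088 = 0.767.

0.767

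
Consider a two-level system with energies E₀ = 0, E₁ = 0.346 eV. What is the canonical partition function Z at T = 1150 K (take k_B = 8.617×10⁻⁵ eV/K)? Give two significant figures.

Z = 1.0

k_BT = 8.617×10⁻⁵ × 1150 K = 0.09910 eV.
Eᵢ/kT = 0, 3.491.
Z = Σ e^(−Eᵢ/kT) = e^(−0) + e^(−3.491) = 1.000 + 0.03047 = 1.030.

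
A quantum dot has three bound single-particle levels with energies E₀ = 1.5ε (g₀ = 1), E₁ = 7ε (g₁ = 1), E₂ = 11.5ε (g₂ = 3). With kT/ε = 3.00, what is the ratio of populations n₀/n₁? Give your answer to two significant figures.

6.3

n₀/n₁ = (g₀/g₁) exp[−(E₀−E₁)/kT] = (1/1) × exp(−(-5.5ε)/(3.00ε)) = (1/1) × exp(1.833) = 6.3.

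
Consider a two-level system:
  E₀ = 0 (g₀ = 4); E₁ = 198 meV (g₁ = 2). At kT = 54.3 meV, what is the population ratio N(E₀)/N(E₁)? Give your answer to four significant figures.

n₀/n₁ = (g₀/g₁) exp[−(E₀−E₁)/kT] = (4/2) × exp(−(-198 meV)/(54.3 meV)) = (4/2) × exp(3.64641) = 76.67.

76.67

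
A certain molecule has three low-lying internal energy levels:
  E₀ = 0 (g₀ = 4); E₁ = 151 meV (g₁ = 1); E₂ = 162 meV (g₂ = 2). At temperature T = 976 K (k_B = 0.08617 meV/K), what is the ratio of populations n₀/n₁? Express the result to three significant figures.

k_BT = 0.08617 × 976 K = 84.102 meV.
n₀/n₁ = (g₀/g₁) exp[−(E₀−E₁)/kT] = (4/1) × exp(−(-151 meV)/(84.102 meV)) = (4/1) × exp(1.7954) = 24.1.

24.1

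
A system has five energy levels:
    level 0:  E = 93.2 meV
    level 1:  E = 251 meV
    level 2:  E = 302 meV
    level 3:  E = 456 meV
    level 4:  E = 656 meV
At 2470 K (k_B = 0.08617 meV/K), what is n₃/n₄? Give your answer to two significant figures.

k_BT = 0.08617 × 2470 K = 212.8 meV.
n₃/n₄ = exp[−(E₃−E₄)/kT] = exp(−(-200 meV)/(212.8 meV)) = exp(0.9398) = 2.6.

2.6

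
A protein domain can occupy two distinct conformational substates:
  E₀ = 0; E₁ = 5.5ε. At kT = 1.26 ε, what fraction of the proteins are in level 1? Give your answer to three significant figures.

Eᵢ/kT = 0, 4.3651.
Z = Σ e^(−Eᵢ/kT) = e^(−0) + e^(−4.3651) = 1.0000 + 0.012713 = 1.0127.
P₁ = e^(−E₁/kT) / Z = 0.012713/1.0127 = 0.0126.

0.0126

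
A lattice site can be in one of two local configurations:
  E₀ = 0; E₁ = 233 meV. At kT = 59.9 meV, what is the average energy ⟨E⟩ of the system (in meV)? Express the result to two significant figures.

4.7 meV

Eᵢ/kT = 0, 3.890.
Z = Σ e^(−Eᵢ/kT) = e^(−0) + e^(−3.890) = 1.000 + 0.02045 = 1.020.
⟨E⟩ = Σ Eᵢ e^(−Eᵢ/kT) / Z = (0·1.000 + 233·0.02045) / 1.020 = 4.7 meV.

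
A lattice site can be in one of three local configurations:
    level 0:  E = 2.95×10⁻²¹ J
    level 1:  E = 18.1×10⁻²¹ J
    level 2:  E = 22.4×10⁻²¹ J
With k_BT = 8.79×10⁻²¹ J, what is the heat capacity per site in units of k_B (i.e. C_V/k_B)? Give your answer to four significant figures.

Eᵢ/kT = 0.335609, 2.05916, 2.54835.
Z = Σ e^(−Eᵢ/kT) = e^(−0.335609) + e^(−2.05916) + e^(−2.54835) = 0.714903 + 0.127561 + 0.0782106 = 0.920675.
⟨E⟩ = 6.70132, ⟨E²⟩ = 94.7725.
C_V/k_B = (⟨E²⟩ − ⟨E⟩²)/(kT)² = (94.7725 − 44.9077)/77.2641 = 0.6454.

0.6454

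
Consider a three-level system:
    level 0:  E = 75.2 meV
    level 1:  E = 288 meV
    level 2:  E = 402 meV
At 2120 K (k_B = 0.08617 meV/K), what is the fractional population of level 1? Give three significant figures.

0.211

k_BT = 0.08617 × 2120 K = 182.68 meV.
Eᵢ/kT = 0.41165, 1.5765, 2.2006.
Z = Σ e^(−Eᵢ/kT) = e^(−0.41165) + e^(−1.5765) + e^(−2.2006) = 0.66256 + 0.20670 + 0.11074 = 0.98000.
P₁ = e^(−E₁/kT) / Z = 0.20670/0.98000 = 0.211.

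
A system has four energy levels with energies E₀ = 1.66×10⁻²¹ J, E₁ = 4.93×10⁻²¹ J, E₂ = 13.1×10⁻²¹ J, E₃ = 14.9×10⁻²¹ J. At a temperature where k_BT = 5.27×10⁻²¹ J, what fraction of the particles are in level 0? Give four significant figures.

Eᵢ/kT = 0.314991, 0.935484, 2.48577, 2.82732.
Z = Σ e^(−Eᵢ/kT) = e^(−0.314991) + e^(−0.935484) + e^(−2.48577) + e^(−2.82732) = 0.729795 + 0.392396 + 0.0832614 + 0.0591712 = 1.26462.
P₀ = e^(−E₀/kT) / Z = 0.729795/1.26462 = 0.5771.

0.5771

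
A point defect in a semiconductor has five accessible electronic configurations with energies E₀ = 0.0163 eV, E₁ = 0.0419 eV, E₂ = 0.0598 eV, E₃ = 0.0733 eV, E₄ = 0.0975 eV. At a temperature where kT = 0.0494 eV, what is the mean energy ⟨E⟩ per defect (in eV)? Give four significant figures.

Eᵢ/kT = 0.329960, 0.848178, 1.21053, 1.48381, 1.97368.
Z = Σ e^(−Eᵢ/kT) = e^(−0.329960) + e^(−0.848178) + e^(−1.21053) + e^(−1.48381) + e^(−1.97368) = 0.718952 + 0.428194 + 0.298039 + 0.226772 + 0.138945 = 1.81090.
⟨E⟩ = Σ Eᵢ e^(−Eᵢ/kT) / Z = (0.0163·0.718952 + 0.0419·0.428194 + 0.0598·0.298039 + 0.0733·0.226772 + 0.0975·0.138945) / 1.81090 = 0.04288 eV.

0.04288 eV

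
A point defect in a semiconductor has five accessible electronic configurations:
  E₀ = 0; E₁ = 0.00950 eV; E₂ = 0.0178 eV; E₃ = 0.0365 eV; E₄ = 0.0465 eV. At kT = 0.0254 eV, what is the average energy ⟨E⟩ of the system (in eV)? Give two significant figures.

0.012 eV

Eᵢ/kT = 0, 0.3740, 0.7008, 1.437, 1.831.
Z = Σ e^(−Eᵢ/kT) = e^(−0) + e^(−0.3740) + e^(−0.7008) + e^(−1.437) + e^(−1.831) = 1.000 + 0.6880 + 0.4962 + 0.2376 + 0.1603 = 2.582.
⟨E⟩ = Σ Eᵢ e^(−Eᵢ/kT) / Z = (0·1.000 + 0.00950·0.6880 + 0.0178·0.4962 + 0.0365·0.2376 + 0.0465·0.1603) / 2.582 = 0.012 eV.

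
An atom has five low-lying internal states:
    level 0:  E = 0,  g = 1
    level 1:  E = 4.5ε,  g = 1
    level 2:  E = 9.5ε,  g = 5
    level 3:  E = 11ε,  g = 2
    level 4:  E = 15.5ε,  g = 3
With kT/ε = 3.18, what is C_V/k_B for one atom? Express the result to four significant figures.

1.738

Eᵢ/kT = 0, 1.41509, 2.98742, 3.45912, 4.87421.
Z = Σ gᵢe^(−Eᵢ/kT) = 1·e^(−0) + 1·e^(−1.41509) + 5·e^(−2.98742) + 2·e^(−3.45912) + 3·e^(−4.87421) = 1.00000 + 0.242904 + 0.252087 + 0.0629149 + 0.0229234 = 1.58083.
⟨E⟩ = 2.86892 ε, ⟨E²⟩ = 25.8027 ε².
C_V/k_B = (⟨E²⟩ − ⟨E⟩²)/(kT)² = (25.8027 − 8.23070)/10.1124 = 1.738.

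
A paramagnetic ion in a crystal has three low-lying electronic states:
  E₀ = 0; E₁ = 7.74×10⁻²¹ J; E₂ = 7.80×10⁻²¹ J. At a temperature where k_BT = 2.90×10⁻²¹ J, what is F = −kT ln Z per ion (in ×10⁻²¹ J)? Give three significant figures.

Eᵢ/kT = 0, 2.6690, 2.6897.
Z = Σ e^(−Eᵢ/kT) = e^(−0) + e^(−2.6690) + e^(−2.6897) = 1.0000 + 0.069322 + 0.067901 = 1.1372.
F = −kT ln Z = −2.90 × ln(1.1372) = −2.90 × 0.12857 = -0.373 ×10⁻²¹ J.

-0.373 ×10⁻²¹ J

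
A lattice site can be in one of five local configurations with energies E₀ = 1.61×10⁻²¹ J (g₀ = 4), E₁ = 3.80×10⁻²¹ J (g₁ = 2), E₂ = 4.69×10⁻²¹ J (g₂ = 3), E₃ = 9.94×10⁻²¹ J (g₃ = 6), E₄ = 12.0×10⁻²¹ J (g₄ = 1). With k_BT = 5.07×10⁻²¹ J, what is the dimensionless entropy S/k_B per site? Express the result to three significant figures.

2.56

Eᵢ/kT = 0.31755, 0.74951, 0.92505, 1.9606, 2.3669.
Z = Σ gᵢe^(−Eᵢ/kT) = 4·e^(−0.31755) + 2·e^(−0.74951) + 3·e^(−0.92505) + 6·e^(−1.9606) + 1·e^(−2.3669) = 2.9117 + 0.94520 + 1.1895 + 0.84464 + 0.093771 = 5.9848.
⟨E⟩ = Σ EᵢPᵢ = 3.9065 ×10⁻²¹ J.
S/k_B = ln Z + ⟨E⟩/kT = ln(5.9848) + 3.9065/5.07 = 1.7892 + 0.77051 = 2.56.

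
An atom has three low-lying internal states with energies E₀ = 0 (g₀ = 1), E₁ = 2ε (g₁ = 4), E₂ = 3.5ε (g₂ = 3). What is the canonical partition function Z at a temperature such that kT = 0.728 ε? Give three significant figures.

Eᵢ/kT = 0, 2.7473, 4.8077.
Z = Σ gᵢe^(−Eᵢ/kT) = 1·e^(−0) + 4·e^(−2.7473) + 3·e^(−4.8077) = 1.0000 + 0.25640 + 0.024500 = 1.2809.

Z = 1.28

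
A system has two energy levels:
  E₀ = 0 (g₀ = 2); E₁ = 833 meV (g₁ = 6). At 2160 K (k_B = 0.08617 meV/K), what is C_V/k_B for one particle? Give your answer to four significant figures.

k_BT = 0.08617 × 2160 K = 186.127 meV.
Eᵢ/kT = 0, 4.47544.
Z = Σ gᵢe^(−Eᵢ/kT) = 2·e^(−0) + 6·e^(−4.47544) = 2.00000 + 0.0683113 = 2.06831.
⟨E⟩ = 27.5120 meV, ⟨E²⟩ = 22917.5 meV².
C_V/k_B = (⟨E²⟩ − ⟨E⟩²)/(kT)² = (22917.5 − 756.910)/34643.3 = 0.6397.

0.6397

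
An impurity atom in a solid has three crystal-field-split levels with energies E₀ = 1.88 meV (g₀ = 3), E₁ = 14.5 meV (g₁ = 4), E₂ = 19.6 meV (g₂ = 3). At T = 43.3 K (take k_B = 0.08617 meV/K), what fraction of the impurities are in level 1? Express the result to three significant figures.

0.0430

k_BT = 0.08617 × 43.3 K = 3.7312 meV.
Eᵢ/kT = 0.50386, 3.8861, 5.2530.
Z = Σ gᵢe^(−Eᵢ/kT) = 3·e^(−0.50386) + 4·e^(−3.8861) + 3·e^(−5.2530) = 1.8126 + 0.082101 + 0.015695 = 1.9104.
P₁ = g₁ e^(−E₁/kT) / Z = 0.082101/1.9104 = 0.0430.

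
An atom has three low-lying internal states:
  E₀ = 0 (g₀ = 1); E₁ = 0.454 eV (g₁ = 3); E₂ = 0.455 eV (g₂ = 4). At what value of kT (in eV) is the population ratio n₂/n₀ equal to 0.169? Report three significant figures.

0.144 eV

n₂/n₀ = (g₂/g₀) exp[−(E₂−E₀)/kT] = 0.169.
⇒ (E₂−E₀)/kT = ln((4/1)/0.169) = ln(23.669) = 3.1642.
kT = 0.455 eV / 3.1642 = 0.144 eV.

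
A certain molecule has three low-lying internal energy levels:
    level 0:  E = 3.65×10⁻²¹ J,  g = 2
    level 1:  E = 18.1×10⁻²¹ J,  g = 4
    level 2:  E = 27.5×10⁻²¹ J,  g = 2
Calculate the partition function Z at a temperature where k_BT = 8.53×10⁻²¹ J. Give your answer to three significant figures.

Z = 1.86

Eᵢ/kT = 0.42790, 2.1219, 3.2239.
Z = Σ gᵢe^(−Eᵢ/kT) = 2·e^(−0.42790) + 4·e^(−2.1219) + 2·e^(−3.2239) = 1.3038 + 0.47922 + 0.079599 = 1.8626.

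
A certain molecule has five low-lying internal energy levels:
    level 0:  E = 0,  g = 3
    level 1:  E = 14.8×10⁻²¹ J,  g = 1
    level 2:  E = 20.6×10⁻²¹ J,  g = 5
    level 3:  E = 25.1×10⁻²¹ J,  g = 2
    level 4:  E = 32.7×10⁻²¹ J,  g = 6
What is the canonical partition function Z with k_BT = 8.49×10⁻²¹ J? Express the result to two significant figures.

Z = 3.8

Eᵢ/kT = 0, 1.743, 2.426, 2.956, 3.852.
Z = Σ gᵢe^(−Eᵢ/kT) = 3·e^(−0) + 1·e^(−1.743) + 5·e^(−2.426) + 2·e^(−2.956) + 6·e^(−3.852) = 3.000 + 0.1750 + 0.4419 + 0.1041 + 0.1274 = 3.848.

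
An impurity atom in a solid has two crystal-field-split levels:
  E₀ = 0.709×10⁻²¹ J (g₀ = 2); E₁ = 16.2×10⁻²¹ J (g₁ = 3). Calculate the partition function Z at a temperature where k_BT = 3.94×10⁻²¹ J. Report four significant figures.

Z = 1.720

Eᵢ/kT = 0.179949, 4.11168.
Z = Σ gᵢe^(−Eᵢ/kT) = 2·e^(−0.179949) + 3·e^(−4.11168) = 1.67063 + 0.0491407 = 1.71977.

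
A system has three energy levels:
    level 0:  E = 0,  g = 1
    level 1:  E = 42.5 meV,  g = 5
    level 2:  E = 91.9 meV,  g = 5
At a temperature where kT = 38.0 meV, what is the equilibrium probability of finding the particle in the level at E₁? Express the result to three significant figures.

Eᵢ/kT = 0, 1.1184, 2.4184.
Z = Σ gᵢe^(−Eᵢ/kT) = 1·e^(−0) + 5·e^(−1.1184) + 5·e^(−2.4184) = 1.0000 + 1.6340 + 0.44532 = 3.0793.
P₁ = g₁ e^(−E₁/kT) / Z = 1.6340/3.0793 = 0.531.

0.531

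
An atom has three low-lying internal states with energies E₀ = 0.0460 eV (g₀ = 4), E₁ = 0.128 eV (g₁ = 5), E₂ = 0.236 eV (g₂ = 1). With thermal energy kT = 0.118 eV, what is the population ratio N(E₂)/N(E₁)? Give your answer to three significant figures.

n₂/n₁ = (g₂/g₁) exp[−(E₂−E₁)/kT] = (1/5) × exp(−(0.108 eV)/(0.118 eV)) = (1/5) × exp(-0.91525) = 0.0801.

0.0801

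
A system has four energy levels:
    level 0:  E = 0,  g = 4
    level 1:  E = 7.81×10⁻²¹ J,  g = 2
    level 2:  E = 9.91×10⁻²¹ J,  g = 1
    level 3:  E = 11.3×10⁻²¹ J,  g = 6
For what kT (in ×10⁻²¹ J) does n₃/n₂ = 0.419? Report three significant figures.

0.522 ×10⁻²¹ J

n₃/n₂ = (g₃/g₂) exp[−(E₃−E₂)/kT] = 0.419.
⇒ (E₃−E₂)/kT = ln((6/1)/0.419) = ln(14.320) = 2.6617.
kT = 1.39 ×10⁻²¹ J / 2.6617 = 0.522 ×10⁻²¹ J.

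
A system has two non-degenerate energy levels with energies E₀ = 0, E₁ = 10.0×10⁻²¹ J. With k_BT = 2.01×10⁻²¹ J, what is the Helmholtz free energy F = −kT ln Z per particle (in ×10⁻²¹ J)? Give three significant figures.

-0.0138 ×10⁻²¹ J

Eᵢ/kT = 0, 4.9751.
Z = Σ e^(−Eᵢ/kT) = e^(−0) + e^(−4.9751) = 1.0000 + 0.0069078 = 1.0069.
F = −kT ln Z = −2.01 × ln(1.0069) = −2.01 × 0.0068763 = -0.0138 ×10⁻²¹ J.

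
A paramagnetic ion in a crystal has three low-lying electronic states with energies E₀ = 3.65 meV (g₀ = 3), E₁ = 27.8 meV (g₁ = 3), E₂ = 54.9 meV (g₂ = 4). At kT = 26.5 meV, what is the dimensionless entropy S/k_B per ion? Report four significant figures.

2.029

Eᵢ/kT = 0.137736, 1.04906, 2.07170.
Z = Σ gᵢe^(−Eᵢ/kT) = 3·e^(−0.137736) + 3·e^(−1.04906) + 4·e^(−2.07170) = 2.61399 + 1.05080 + 0.503886 = 4.16868.
⟨E⟩ = Σ EᵢPᵢ = 15.9323 meV.
S/k_B = ln Z + ⟨E⟩/kT = ln(4.16868) + 15.9323/26.5 = 1.42760 + 0.601219 = 2.029.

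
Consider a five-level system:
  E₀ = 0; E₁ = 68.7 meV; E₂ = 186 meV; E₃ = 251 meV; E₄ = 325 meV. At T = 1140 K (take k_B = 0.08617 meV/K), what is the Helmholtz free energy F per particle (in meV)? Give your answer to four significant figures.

-55.63 meV

k_BT = 0.08617 × 1140 K = 98.2338 meV.
Eᵢ/kT = 0, 0.699352, 1.89344, 2.55513, 3.30843.
Z = Σ e^(−Eᵢ/kT) = e^(−0) + e^(−0.699352) + e^(−1.89344) + e^(−2.55513) + e^(−3.30843) = 1.00000 + 0.496907 + 0.150553 + 0.0776821 + 0.0365735 = 1.76172.
F = −kT ln Z = −98.2338 × ln(1.76172) = −98.2338 × 0.566291 = -55.63 meV.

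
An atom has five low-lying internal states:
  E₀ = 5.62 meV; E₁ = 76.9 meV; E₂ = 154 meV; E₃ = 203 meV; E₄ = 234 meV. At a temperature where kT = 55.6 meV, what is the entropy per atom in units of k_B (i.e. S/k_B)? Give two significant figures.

Eᵢ/kT = 0.1011, 1.383, 2.770, 3.651, 4.209.
Z = Σ e^(−Eᵢ/kT) = e^(−0.1011) + e^(−1.383) + e^(−2.770) + e^(−3.651) + e^(−4.209) = 0.9038 + 0.2508 + 0.06266 + 0.02597 + 0.01486 = 1.258.
⟨E⟩ = Σ EᵢPᵢ = 33.99 meV.
S/k_B = ln Z + ⟨E⟩/kT = ln(1.258) + 33.99/55.6 = 0.2295 + 0.6113 = 0.84.

0.84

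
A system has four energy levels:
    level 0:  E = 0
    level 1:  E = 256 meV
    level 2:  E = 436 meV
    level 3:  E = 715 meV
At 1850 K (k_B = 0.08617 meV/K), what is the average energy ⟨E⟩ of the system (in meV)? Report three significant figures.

68.7 meV

k_BT = 0.08617 × 1850 K = 159.41 meV.
Eᵢ/kT = 0, 1.6059, 2.7351, 4.4853.
Z = Σ e^(−Eᵢ/kT) = e^(−0) + e^(−1.6059) + e^(−2.7351) + e^(−4.4853) = 1.0000 + 0.20071 + 0.064888 + 0.011274 = 1.2769.
⟨E⟩ = Σ Eᵢ e^(−Eᵢ/kT) / Z = (0·1.0000 + 256·0.20071 + 436·0.064888 + 715·0.011274) / 1.2769 = 68.7 meV.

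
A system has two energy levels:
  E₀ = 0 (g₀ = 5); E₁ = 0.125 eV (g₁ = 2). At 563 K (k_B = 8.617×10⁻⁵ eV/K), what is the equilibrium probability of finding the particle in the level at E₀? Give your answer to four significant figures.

0.9705

k_BT = 8.617×10⁻⁵ × 563 K = 0.0485137 eV.
Eᵢ/kT = 0, 2.57659.
Z = Σ gᵢe^(−Eᵢ/kT) = 5·e^(−0) + 2·e^(−2.57659) = 5.00000 + 0.152066 = 5.15207.
P₀ = g₀ e^(−E₀/kT) / Z = 5.00000/5.15207 = 0.9705.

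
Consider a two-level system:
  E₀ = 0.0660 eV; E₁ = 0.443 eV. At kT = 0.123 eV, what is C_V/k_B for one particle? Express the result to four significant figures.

0.4001

Eᵢ/kT = 0.536585, 3.60163.
Z = Σ e^(−Eᵢ/kT) = e^(−0.536585) + e^(−3.60163) = 0.584742 + 0.0272792 = 0.612021.
⟨E⟩ = 0.0828038 eV, ⟨E²⟩ = 0.0129091 eV².
C_V/k_B = (⟨E²⟩ − ⟨E⟩²)/(kT)² = (0.0129091 − 0.00685647)/0.0151290 = 0.4001.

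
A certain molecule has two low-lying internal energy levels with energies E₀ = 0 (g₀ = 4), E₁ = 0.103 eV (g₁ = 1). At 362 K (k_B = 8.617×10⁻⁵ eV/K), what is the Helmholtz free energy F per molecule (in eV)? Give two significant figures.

-0.044 eV

k_BT = 8.617×10⁻⁵ × 362 K = 0.03119 eV.
Eᵢ/kT = 0, 3.302.
Z = Σ gᵢe^(−Eᵢ/kT) = 4·e^(−0) + 1·e^(−3.302) = 4.000 + 0.03681 = 4.037.
F = −kT ln Z = −0.03119 × ln(4.037) = −0.03119 × 1.396 = -0.044 eV.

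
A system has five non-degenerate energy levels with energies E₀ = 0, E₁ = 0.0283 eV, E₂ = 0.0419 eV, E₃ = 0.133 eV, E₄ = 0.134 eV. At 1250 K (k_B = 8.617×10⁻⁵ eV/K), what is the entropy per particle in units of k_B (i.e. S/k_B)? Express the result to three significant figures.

k_BT = 8.617×10⁻⁵ × 1250 K = 0.10771 eV.
Eᵢ/kT = 0, 0.26274, 0.38901, 1.2348, 1.2441.
Z = Σ e^(−Eᵢ/kT) = e^(−0) + e^(−0.26274) + e^(−0.38901) + e^(−1.2348) + e^(−1.2441) = 1.0000 + 0.76894 + 0.67773 + 0.29089 + 0.28820 = 3.0258.
⟨E⟩ = Σ EᵢPᵢ = 0.042126 eV.
S/k_B = ln Z + ⟨E⟩/kT = ln(3.0258) + 0.042126/0.10771 = 1.1072 + 0.39111 = 1.50.

1.50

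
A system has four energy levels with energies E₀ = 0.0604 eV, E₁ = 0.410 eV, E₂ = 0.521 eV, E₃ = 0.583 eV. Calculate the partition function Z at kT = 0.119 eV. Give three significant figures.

Z = 0.654

Eᵢ/kT = 0.50756, 3.4454, 4.3782, 4.8992.
Z = Σ e^(−Eᵢ/kT) = e^(−0.50756) + e^(−3.4454) + e^(−4.3782) + e^(−4.8992) = 0.60196 + 0.031892 + 0.012548 + 0.0074525 = 0.65385.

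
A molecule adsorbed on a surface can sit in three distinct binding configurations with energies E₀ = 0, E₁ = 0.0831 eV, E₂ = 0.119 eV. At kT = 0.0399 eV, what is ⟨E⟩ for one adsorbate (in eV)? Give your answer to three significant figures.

Eᵢ/kT = 0, 2.0827, 2.9825.
Z = Σ e^(−Eᵢ/kT) = e^(−0) + e^(−2.0827) + e^(−2.9825) = 1.0000 + 0.12459 + 0.050666 = 1.1753.
⟨E⟩ = Σ Eᵢ e^(−Eᵢ/kT) / Z = (0·1.0000 + 0.0831·0.12459 + 0.119·0.050666) / 1.1753 = 0.0139 eV.

0.0139 eV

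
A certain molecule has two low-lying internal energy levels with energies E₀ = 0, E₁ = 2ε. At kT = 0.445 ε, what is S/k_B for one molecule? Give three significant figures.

Eᵢ/kT = 0, 4.4944.
Z = Σ e^(−Eᵢ/kT) = e^(−0) + e^(−4.4944) = 1.0000 + 0.011171 = 1.0112.
⟨E⟩ = Σ EᵢPᵢ = 0.022095 ε.
S/k_B = ln Z + ⟨E⟩/kT = ln(1.0112) + 0.022095/0.445 = 0.011138 + 0.049652 = 0.0608.

0.0608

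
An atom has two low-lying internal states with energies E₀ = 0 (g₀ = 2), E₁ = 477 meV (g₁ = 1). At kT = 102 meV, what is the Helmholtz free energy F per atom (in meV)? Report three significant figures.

Eᵢ/kT = 0, 4.6765.
Z = Σ gᵢe^(−Eᵢ/kT) = 2·e^(−0) + 1·e^(−4.6765) = 2.0000 + 0.0093115 = 2.0093.
F = −kT ln Z = −102 × ln(2.0093) = −102 × 0.69779 = -71.2 meV.

-71.2 meV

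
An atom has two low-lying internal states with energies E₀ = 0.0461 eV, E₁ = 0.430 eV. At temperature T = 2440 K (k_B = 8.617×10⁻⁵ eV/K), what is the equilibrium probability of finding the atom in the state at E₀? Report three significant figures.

k_BT = 8.617×10⁻⁵ × 2440 K = 0.21025 eV.
Eᵢ/kT = 0.21926, 2.0452.
Z = Σ e^(−Eᵢ/kT) = e^(−0.21926) + e^(−2.0452) = 0.80311 + 0.12935 = 0.93246.
P₀ = e^(−E₀/kT) / Z = 0.80311/0.93246 = 0.861.

0.861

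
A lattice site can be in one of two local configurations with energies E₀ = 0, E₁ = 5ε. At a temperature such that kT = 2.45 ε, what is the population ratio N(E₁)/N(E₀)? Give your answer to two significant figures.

0.13

n₁/n₀ = exp[−(E₁−E₀)/kT] = exp(−(5ε)/(2.45ε)) = exp(-2.041) = 0.13.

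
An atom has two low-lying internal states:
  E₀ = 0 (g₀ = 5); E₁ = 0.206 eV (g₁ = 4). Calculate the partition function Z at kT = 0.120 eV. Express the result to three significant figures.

Eᵢ/kT = 0, 1.7167.
Z = Σ gᵢe^(−Eᵢ/kT) = 5·e^(−0) + 4·e^(−1.7167) = 5.0000 + 0.71863 = 5.7186.

Z = 5.72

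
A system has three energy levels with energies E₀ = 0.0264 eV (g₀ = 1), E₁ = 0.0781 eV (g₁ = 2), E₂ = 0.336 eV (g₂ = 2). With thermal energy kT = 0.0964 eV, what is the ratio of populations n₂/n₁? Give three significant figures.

n₂/n₁ = (g₂/g₁) exp[−(E₂−E₁)/kT] = (2/2) × exp(−(0.2579 eV)/(0.0964 eV)) = (2/2) × exp(-2.6753) = 0.0689.

0.0689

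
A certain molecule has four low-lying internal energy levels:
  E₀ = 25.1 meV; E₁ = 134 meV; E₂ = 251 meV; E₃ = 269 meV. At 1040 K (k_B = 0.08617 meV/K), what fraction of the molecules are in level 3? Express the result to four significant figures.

0.04558

k_BT = 0.08617 × 1040 K = 89.6168 meV.
Eᵢ/kT = 0.280081, 1.49526, 2.80081, 3.00167.
Z = Σ e^(−Eᵢ/kT) = e^(−0.280081) + e^(−1.49526) + e^(−2.80081) + e^(−3.00167) = 0.755723 + 0.224190 + 0.0607608 + 0.0497040 = 1.09038.
P₃ = e^(−E₃/kT) / Z = 0.0497040/1.09038 = 0.04558.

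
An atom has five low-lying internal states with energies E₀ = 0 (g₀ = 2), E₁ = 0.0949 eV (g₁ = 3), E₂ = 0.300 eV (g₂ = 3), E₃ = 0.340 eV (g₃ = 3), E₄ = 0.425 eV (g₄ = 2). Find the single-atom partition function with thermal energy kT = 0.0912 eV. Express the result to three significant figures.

Eᵢ/kT = 0, 1.0406, 3.2895, 3.7281, 4.6601.
Z = Σ gᵢe^(−Eᵢ/kT) = 2·e^(−0) + 3·e^(−1.0406) + 3·e^(−3.2895) + 3·e^(−3.7281) + 2·e^(−4.6601) = 2.0000 + 1.0597 + 0.11182 + 0.072115 + 0.018931 = 3.2626.

Z = 3.26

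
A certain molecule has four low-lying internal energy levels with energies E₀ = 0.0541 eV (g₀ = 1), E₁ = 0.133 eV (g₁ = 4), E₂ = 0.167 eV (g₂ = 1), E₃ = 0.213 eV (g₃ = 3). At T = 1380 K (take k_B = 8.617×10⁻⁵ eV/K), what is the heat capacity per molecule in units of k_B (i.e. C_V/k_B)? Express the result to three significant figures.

k_BT = 8.617×10⁻⁵ × 1380 K = 0.11891 eV.
Eᵢ/kT = 0.45497, 1.1185, 1.4044, 1.7913.
Z = Σ gᵢe^(−Eᵢ/kT) = 1·e^(−0.45497) + 4·e^(−1.1185) + 1·e^(−1.4044) + 3·e^(−1.7913) = 0.63447 + 1.3071 + 0.24551 + 0.50023 = 2.6873.
⟨E⟩ = 0.13237 eV, ⟨E²⟩ = 0.020288 eV².
C_V/k_B = (⟨E²⟩ − ⟨E⟩²)/(kT)² = (0.020288 − 0.017522)/0.014140 = 0.196.

0.196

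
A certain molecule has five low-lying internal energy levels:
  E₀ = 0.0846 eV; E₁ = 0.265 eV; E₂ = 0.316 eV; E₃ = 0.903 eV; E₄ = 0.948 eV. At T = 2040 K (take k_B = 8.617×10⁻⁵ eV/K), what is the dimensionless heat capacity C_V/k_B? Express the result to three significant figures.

0.508

k_BT = 8.617×10⁻⁵ × 2040 K = 0.17579 eV.
Eᵢ/kT = 0.48126, 1.5075, 1.7976, 5.1368, 5.3928.
Z = Σ e^(−Eᵢ/kT) = e^(−0.48126) + e^(−1.5075) + e^(−1.7976) + e^(−5.1368) + e^(−5.3928) = 0.61800 + 0.22146 + 0.16570 + 0.0058765 + 0.0045492 = 1.0156.
⟨E⟩ = 0.17029 eV, ⟨E²⟩ = 0.044704 eV².
C_V/k_B = (⟨E²⟩ − ⟨E⟩²)/(kT)² = (0.044704 − 0.028999)/0.030902 = 0.508.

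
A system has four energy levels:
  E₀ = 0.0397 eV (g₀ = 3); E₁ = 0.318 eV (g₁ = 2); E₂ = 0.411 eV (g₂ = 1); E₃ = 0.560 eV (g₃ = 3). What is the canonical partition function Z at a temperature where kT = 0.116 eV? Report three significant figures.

Eᵢ/kT = 0.34224, 2.7414, 3.5431, 4.8276.
Z = Σ gᵢe^(−Eᵢ/kT) = 3·e^(−0.34224) + 2·e^(−2.7414) + 1·e^(−3.5431) + 3·e^(−4.8276) = 2.1305 + 0.12896 + 0.028924 + 0.024017 = 2.3124.

Z = 2.31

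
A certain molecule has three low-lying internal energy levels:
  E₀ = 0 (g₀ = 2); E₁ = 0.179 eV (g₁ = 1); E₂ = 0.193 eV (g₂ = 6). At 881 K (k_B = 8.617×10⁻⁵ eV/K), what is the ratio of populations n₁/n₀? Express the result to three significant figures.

0.0473

k_BT = 8.617×10⁻⁵ × 881 K = 0.075916 eV.
n₁/n₀ = (g₁/g₀) exp[−(E₁−E₀)/kT] = (1/2) × exp(−(0.179 eV)/(0.075916 eV)) = (1/2) × exp(-2.3579) = 0.0473.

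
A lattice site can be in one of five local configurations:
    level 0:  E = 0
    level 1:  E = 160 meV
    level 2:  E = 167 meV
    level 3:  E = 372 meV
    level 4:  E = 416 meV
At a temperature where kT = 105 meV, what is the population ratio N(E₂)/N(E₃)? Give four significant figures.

n₂/n₃ = exp[−(E₂−E₃)/kT] = exp(−(-205 meV)/(105 meV)) = exp(1.95238) = 7.045.

7.045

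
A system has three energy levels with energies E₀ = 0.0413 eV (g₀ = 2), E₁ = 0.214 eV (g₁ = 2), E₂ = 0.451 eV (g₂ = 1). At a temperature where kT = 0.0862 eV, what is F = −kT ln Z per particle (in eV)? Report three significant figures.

Eᵢ/kT = 0.47912, 2.4826, 5.2320.
Z = Σ gᵢe^(−Eᵢ/kT) = 2·e^(−0.47912) + 2·e^(−2.4826) + 1·e^(−5.2320) = 1.2387 + 0.16705 + 0.0053428 = 1.4111.
F = −kT ln Z = −0.0862 × ln(1.4111) = −0.0862 × 0.34437 = -0.0297 eV.

-0.0297 eV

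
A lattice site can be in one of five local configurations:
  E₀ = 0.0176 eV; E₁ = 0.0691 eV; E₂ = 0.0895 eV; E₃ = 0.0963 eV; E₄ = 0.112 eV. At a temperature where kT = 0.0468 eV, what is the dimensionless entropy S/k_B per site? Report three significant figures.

Eᵢ/kT = 0.37607, 1.4765, 1.9124, 2.0577, 2.3932.
Z = Σ e^(−Eᵢ/kT) = e^(−0.37607) + e^(−1.4765) + e^(−1.9124) + e^(−2.0577) + e^(−2.3932) = 0.68655 + 0.22844 + 0.14773 + 0.12775 + 0.091337 = 1.2818.
⟨E⟩ = Σ EᵢPᵢ = 0.049635 eV.
S/k_B = ln Z + ⟨E⟩/kT = ln(1.2818) + 0.049635/0.0468 = 0.24827 + 1.0606 = 1.31.

1.31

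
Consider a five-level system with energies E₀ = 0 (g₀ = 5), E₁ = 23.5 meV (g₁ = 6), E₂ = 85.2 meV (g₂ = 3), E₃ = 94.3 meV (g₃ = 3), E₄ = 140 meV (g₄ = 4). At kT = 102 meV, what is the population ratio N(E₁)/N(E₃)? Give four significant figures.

4.004

n₁/n₃ = (g₁/g₃) exp[−(E₁−E₃)/kT] = (6/3) × exp(−(-70.8 meV)/(102 meV)) = (6/3) × exp(0.694118) = 4.004.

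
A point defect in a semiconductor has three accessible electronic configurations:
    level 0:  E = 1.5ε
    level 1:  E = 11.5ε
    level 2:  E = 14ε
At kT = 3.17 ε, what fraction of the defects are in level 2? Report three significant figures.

0.0183

Eᵢ/kT = 0.47319, 3.6278, 4.4164.
Z = Σ e^(−Eᵢ/kT) = e^(−0.47319) + e^(−3.6278) + e^(−4.4164) = 0.62301 + 0.026575 + 0.012078 = 0.66166.
P₂ = e^(−E₂/kT) / Z = 0.012078/0.66166 = 0.0183.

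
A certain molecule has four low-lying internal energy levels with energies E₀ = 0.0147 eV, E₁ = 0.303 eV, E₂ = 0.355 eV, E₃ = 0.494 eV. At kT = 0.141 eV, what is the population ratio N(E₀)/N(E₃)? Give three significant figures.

n₀/n₃ = exp[−(E₀−E₃)/kT] = exp(−(-0.4793 eV)/(0.141 eV)) = exp(3.3993) = 29.9.

29.9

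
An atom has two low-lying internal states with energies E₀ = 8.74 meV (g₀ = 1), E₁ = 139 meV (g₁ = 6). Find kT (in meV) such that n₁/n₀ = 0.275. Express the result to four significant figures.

n₁/n₀ = (g₁/g₀) exp[−(E₁−E₀)/kT] = 0.275.
⇒ (E₁−E₀)/kT = ln((6/1)/0.275) = ln(21.8182) = 3.08274.
kT = 130.26 meV / 3.08274 = 42.25 meV.

42.25 meV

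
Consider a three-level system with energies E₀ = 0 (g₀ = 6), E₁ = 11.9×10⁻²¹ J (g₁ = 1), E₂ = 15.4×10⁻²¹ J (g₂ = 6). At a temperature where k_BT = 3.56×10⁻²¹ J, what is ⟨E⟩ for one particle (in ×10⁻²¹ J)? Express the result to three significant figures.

Eᵢ/kT = 0, 3.3427, 4.3258.
Z = Σ gᵢe^(−Eᵢ/kT) = 6·e^(−0) + 1·e^(−3.3427) + 6·e^(−4.3258) = 6.0000 + 0.035341 + 0.079338 = 6.1147.
⟨E⟩ = Σ Eᵢ gᵢe^(−Eᵢ/kT) / Z = (0·6.0000 + 11.9·0.035341 + 15.4·0.079338) / 6.1147 = 0.269 ×10⁻²¹ J.

0.269 ×10⁻²¹ J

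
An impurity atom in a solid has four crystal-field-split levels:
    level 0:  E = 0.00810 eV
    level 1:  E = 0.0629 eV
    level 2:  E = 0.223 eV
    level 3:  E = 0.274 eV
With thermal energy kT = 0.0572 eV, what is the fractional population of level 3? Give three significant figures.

0.00676

Eᵢ/kT = 0.14161, 1.0997, 3.8986, 4.7902.
Z = Σ e^(−Eᵢ/kT) = e^(−0.14161) + e^(−1.0997) + e^(−3.8986) + e^(−4.7902) = 0.86796 + 0.33297 + 0.020270 + 0.0083108 = 1.2295.
P₃ = e^(−E₃/kT) / Z = 0.0083108/1.2295 = 0.00676.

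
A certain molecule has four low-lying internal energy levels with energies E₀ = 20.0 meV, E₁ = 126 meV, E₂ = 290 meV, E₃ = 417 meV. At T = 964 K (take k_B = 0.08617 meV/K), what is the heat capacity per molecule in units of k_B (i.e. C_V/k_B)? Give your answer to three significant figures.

0.641

k_BT = 0.08617 × 964 K = 83.068 meV.
Eᵢ/kT = 0.24077, 1.5168, 3.4911, 5.0200.
Z = Σ e^(−Eᵢ/kT) = e^(−0.24077) + e^(−1.5168) + e^(−3.4911) + e^(−5.0200) = 0.78602 + 0.21941 + 0.030467 + 0.0066045 = 1.0425.
⟨E⟩ = 52.715 meV, ⟨E²⟩ = 7202.4 meV².
C_V/k_B = (⟨E²⟩ − ⟨E⟩²)/(kT)² = (7202.4 − 2778.9)/6900.3 = 0.641.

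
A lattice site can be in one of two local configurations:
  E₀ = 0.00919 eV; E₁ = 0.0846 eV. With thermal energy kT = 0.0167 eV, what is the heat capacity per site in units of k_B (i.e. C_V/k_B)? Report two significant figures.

Eᵢ/kT = 0.5503, 5.066.
Z = Σ e^(−Eᵢ/kT) = e^(−0.5503) + e^(−5.066) = 0.5768 + 0.006308 = 0.5831.
⟨E⟩ = 0.01001 eV, ⟨E²⟩ = 0.0001610 eV².
C_V/k_B = (⟨E²⟩ − ⟨E⟩²)/(kT)² = (0.0001610 − 0.0001002)/0.0002789 = 0.22.

0.22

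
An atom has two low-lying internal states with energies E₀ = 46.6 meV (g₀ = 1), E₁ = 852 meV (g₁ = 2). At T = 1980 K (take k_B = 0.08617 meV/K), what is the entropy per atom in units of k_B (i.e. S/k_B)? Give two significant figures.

0.10

k_BT = 0.08617 × 1980 K = 170.6 meV.
Eᵢ/kT = 0.2732, 4.994.
Z = Σ gᵢe^(−Eᵢ/kT) = 1·e^(−0.2732) + 2·e^(−4.994) = 0.7609 + 0.01356 = 0.7745.
⟨E⟩ = Σ EᵢPᵢ = 60.70 meV.
S/k_B = ln Z + ⟨E⟩/kT = ln(0.7745) + 60.70/170.6 = -0.2555 + 0.3558 = 0.10.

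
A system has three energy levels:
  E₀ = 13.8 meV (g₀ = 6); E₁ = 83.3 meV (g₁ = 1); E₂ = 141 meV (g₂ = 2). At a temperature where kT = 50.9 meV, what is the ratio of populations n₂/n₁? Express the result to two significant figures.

n₂/n₁ = (g₂/g₁) exp[−(E₂−E₁)/kT] = (2/1) × exp(−(57.7 meV)/(50.9 meV)) = (2/1) × exp(-1.134) = 0.64.

0.64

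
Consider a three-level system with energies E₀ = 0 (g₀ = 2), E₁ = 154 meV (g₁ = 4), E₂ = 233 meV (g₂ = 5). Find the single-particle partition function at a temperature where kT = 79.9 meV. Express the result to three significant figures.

Z = 2.85

Eᵢ/kT = 0, 1.9274, 2.9161.
Z = Σ gᵢe^(−Eᵢ/kT) = 2·e^(−0) + 4·e^(−1.9274) + 5·e^(−2.9161) = 2.0000 + 0.58210 + 0.27072 = 2.8528.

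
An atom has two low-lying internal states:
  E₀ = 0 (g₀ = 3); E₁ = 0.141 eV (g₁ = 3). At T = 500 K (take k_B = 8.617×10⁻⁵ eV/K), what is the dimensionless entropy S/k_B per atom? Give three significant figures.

1.26

k_BT = 8.617×10⁻⁵ × 500 K = 0.043085 eV.
Eᵢ/kT = 0, 3.2726.
Z = Σ gᵢe^(−Eᵢ/kT) = 3·e^(−0) + 3·e^(−3.2726) = 3.0000 + 0.11372 = 3.1137.
⟨E⟩ = Σ EᵢPᵢ = 0.0051497 eV.
S/k_B = ln Z + ⟨E⟩/kT = ln(3.1137) + 0.0051497/0.043085 = 1.1358 + 0.11952 = 1.26.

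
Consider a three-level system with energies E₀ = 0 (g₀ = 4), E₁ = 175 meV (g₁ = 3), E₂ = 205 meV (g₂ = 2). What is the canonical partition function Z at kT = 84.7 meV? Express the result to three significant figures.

Eᵢ/kT = 0, 2.0661, 2.4203.
Z = Σ gᵢe^(−Eᵢ/kT) = 4·e^(−0) + 3·e^(−2.0661) + 2·e^(−2.4203) = 4.0000 + 0.38004 + 0.17779 = 4.5578.

Z = 4.56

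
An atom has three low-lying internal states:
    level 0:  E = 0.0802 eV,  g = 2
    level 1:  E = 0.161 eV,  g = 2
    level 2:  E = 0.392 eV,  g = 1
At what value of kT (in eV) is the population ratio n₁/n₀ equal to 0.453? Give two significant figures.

0.10 eV

n₁/n₀ = (g₁/g₀) exp[−(E₁−E₀)/kT] = 0.453.
⇒ (E₁−E₀)/kT = ln((2/2)/0.453) = ln(2.208) = 0.7921.
kT = 0.0808 eV / 0.7921 = 0.10 eV.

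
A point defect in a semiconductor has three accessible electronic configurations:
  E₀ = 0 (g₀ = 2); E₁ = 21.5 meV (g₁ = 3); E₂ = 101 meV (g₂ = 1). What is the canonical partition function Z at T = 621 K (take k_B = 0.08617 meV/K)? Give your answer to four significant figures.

Z = 4.159

k_BT = 0.08617 × 621 K = 53.5116 meV.
Eᵢ/kT = 0, 0.401782, 1.88744.
Z = Σ gᵢe^(−Eᵢ/kT) = 2·e^(−0) + 3·e^(−0.401782) + 1·e^(−1.88744) = 2.00000 + 2.00738 + 0.151459 = 4.15884.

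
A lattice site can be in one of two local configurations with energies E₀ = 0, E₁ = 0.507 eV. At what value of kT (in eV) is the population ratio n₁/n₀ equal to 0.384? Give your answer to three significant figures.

n₁/n₀ = exp[−(E₁−E₀)/kT] = 0.384.
⇒ (E₁−E₀)/kT = ln(1/0.384) = ln(2.6042) = 0.95713.
kT = 0.507 eV / 0.95713 = 0.530 eV.

0.530 eV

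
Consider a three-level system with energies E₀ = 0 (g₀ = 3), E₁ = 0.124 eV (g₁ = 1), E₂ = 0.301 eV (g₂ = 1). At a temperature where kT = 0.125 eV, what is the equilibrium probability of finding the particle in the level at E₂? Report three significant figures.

Eᵢ/kT = 0, 0.99200, 2.4080.
Z = Σ gᵢe^(−Eᵢ/kT) = 3·e^(−0) + 1·e^(−0.99200) + 1·e^(−2.4080) = 3.0000 + 0.37083 + 0.089995 = 3.4608.
P₂ = g₂ e^(−E₂/kT) / Z = 0.089995/3.4608 = 0.0260.

0.0260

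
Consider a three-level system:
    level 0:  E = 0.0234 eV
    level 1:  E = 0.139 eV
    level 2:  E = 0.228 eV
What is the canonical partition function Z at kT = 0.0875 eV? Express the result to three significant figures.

Eᵢ/kT = 0.26743, 1.5886, 2.6057.
Z = Σ e^(−Eᵢ/kT) = e^(−0.26743) + e^(−1.5886) + e^(−2.6057) = 0.76534 + 0.20421 + 0.073851 = 1.0434.

Z = 1.04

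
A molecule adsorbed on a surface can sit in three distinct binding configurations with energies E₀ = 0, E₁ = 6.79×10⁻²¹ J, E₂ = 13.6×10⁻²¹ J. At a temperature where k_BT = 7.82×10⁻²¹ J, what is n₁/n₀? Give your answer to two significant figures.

n₁/n₀ = exp[−(E₁−E₀)/kT] = exp(−(6.79 ×10⁻²¹ J)/(7.82 ×10⁻²¹ J)) = exp(-0.8683) = 0.42.

0.42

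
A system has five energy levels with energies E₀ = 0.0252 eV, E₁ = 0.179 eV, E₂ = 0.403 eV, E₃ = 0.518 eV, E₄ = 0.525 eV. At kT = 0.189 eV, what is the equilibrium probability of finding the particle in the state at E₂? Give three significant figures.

Eᵢ/kT = 0.13333, 0.94709, 2.1323, 2.7407, 2.7778.
Z = Σ e^(−Eᵢ/kT) = e^(−0.13333) + e^(−0.94709) + e^(−2.1323) + e^(−2.7407) + e^(−2.7778) = 0.87518 + 0.38787 + 0.11856 + 0.064525 + 0.062175 = 1.5083.
P₂ = e^(−E₂/kT) / Z = 0.11856/1.5083 = 0.0786.

0.0786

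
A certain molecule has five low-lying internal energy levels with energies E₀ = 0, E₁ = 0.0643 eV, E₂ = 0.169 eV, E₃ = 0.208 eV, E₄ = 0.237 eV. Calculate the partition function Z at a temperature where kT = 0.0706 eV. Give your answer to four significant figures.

Eᵢ/kT = 0, 0.910765, 2.39377, 2.94618, 3.35694.
Z = Σ e^(−Eᵢ/kT) = e^(−0) + e^(−0.910765) + e^(−2.39377) + e^(−2.94618) + e^(−3.35694) = 1.00000 + 0.402216 + 0.0912849 + 0.0525400 + 0.0348417 = 1.58088.

Z = 1.581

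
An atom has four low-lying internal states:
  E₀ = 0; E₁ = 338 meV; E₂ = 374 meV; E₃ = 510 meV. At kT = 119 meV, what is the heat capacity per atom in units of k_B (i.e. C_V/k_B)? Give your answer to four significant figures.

0.9269

Eᵢ/kT = 0, 2.84034, 3.14286, 4.28571.
Z = Σ e^(−Eᵢ/kT) = e^(−0) + e^(−2.84034) + e^(−3.14286) + e^(−4.28571) = 1.00000 + 0.0584058 + 0.0431592 + 0.0137638 = 1.11533.
⟨E⟩ = 38.4660 meV, ⟨E²⟩ = 14605.0 meV².
C_V/k_B = (⟨E²⟩ − ⟨E⟩²)/(kT)² = (14605.0 − 1479.63)/14161.0 = 0.9269.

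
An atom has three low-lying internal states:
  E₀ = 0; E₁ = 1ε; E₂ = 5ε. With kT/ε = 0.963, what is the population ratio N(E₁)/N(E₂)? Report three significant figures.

63.7

n₁/n₂ = exp[−(E₁−E₂)/kT] = exp(−(-4ε)/(0.963ε)) = exp(4.1537) = 63.7.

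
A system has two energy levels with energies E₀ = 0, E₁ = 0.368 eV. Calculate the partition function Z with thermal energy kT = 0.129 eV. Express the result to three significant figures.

Eᵢ/kT = 0, 2.8527.
Z = Σ e^(−Eᵢ/kT) = e^(−0) + e^(−2.8527) = 1.0000 + 0.057688 = 1.0577.

Z = 1.06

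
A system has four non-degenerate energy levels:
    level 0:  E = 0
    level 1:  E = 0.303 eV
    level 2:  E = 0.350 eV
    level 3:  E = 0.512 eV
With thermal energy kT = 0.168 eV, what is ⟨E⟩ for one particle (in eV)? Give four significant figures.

0.08812 eV

Eᵢ/kT = 0, 1.80357, 2.08333, 3.04762.
Z = Σ e^(−Eᵢ/kT) = e^(−0) + e^(−1.80357) + e^(−2.08333) + e^(−3.04762) = 1.00000 + 0.164710 + 0.124515 + 0.0474718 = 1.33670.
⟨E⟩ = Σ Eᵢ e^(−Eᵢ/kT) / Z = (0·1.00000 + 0.303·0.164710 + 0.350·0.124515 + 0.512·0.0474718) / 1.33670 = 0.08812 eV.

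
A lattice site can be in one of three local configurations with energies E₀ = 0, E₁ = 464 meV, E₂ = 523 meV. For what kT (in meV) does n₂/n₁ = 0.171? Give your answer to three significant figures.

33.4 meV

n₂/n₁ = exp[−(E₂−E₁)/kT] = 0.171.
⇒ (E₂−E₁)/kT = ln(1/0.171) = ln(5.8480) = 1.7661.
kT = 59 meV / 1.7661 = 33.4 meV.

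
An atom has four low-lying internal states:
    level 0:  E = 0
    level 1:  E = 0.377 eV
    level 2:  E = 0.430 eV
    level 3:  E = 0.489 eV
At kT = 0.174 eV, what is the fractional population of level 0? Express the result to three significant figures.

0.794

Eᵢ/kT = 0, 2.1667, 2.4713, 2.8103.
Z = Σ e^(−Eᵢ/kT) = e^(−0) + e^(−2.1667) + e^(−2.4713) + e^(−2.8103) = 1.0000 + 0.11456 + 0.084475 + 0.060187 = 1.2592.
P₀ = e^(−E₀/kT) / Z = 1.0000/1.2592 = 0.794.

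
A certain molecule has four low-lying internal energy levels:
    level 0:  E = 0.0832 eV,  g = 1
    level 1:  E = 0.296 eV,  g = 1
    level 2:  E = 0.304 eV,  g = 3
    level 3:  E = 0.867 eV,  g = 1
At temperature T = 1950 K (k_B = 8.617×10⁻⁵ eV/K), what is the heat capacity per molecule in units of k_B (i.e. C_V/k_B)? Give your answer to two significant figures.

k_BT = 8.617×10⁻⁵ × 1950 K = 0.1680 eV.
Eᵢ/kT = 0.4952, 1.762, 1.810, 5.161.
Z = Σ gᵢe^(−Eᵢ/kT) = 1·e^(−0.4952) + 1·e^(−1.762) + 3·e^(−1.810) + 1·e^(−5.161) = 0.6094 + 0.1717 + 0.4910 + 0.005736 = 1.278.
⟨E⟩ = 0.2001 eV, ⟨E²⟩ = 0.05395 eV².
C_V/k_B = (⟨E²⟩ − ⟨E⟩²)/(kT)² = (0.05395 − 0.04004)/0.02822 = 0.49.

0.49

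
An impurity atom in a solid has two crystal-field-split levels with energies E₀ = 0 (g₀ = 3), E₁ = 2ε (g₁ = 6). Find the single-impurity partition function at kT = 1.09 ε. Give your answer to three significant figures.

Eᵢ/kT = 0, 1.8349.
Z = Σ gᵢe^(−Eᵢ/kT) = 3·e^(−0) + 6·e^(−1.8349) = 3.0000 + 0.95778 = 3.9578.

Z = 3.96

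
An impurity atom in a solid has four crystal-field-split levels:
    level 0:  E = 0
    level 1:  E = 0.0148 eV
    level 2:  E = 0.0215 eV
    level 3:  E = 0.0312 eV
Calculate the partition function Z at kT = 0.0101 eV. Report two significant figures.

Eᵢ/kT = 0, 1.465, 2.129, 3.089.
Z = Σ e^(−Eᵢ/kT) = e^(−0) + e^(−1.465) + e^(−2.129) + e^(−3.089) = 1.000 + 0.2311 + 0.1190 + 0.04555 = 1.396.

Z = 1.4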